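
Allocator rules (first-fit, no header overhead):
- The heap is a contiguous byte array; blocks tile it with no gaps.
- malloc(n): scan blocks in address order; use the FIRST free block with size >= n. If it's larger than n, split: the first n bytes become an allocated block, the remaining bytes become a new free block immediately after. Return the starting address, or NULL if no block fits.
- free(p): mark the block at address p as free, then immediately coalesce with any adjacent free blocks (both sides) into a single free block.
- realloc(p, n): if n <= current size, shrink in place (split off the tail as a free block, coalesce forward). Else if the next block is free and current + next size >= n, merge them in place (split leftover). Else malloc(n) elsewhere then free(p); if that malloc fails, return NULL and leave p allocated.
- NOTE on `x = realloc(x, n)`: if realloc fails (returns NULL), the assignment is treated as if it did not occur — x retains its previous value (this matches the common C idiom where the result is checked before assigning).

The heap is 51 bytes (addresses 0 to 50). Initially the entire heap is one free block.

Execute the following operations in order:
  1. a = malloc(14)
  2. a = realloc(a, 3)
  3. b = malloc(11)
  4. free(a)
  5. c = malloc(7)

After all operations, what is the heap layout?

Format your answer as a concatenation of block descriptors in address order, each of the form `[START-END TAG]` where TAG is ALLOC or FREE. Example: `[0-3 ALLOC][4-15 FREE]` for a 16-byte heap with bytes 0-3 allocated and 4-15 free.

Op 1: a = malloc(14) -> a = 0; heap: [0-13 ALLOC][14-50 FREE]
Op 2: a = realloc(a, 3) -> a = 0; heap: [0-2 ALLOC][3-50 FREE]
Op 3: b = malloc(11) -> b = 3; heap: [0-2 ALLOC][3-13 ALLOC][14-50 FREE]
Op 4: free(a) -> (freed a); heap: [0-2 FREE][3-13 ALLOC][14-50 FREE]
Op 5: c = malloc(7) -> c = 14; heap: [0-2 FREE][3-13 ALLOC][14-20 ALLOC][21-50 FREE]

Answer: [0-2 FREE][3-13 ALLOC][14-20 ALLOC][21-50 FREE]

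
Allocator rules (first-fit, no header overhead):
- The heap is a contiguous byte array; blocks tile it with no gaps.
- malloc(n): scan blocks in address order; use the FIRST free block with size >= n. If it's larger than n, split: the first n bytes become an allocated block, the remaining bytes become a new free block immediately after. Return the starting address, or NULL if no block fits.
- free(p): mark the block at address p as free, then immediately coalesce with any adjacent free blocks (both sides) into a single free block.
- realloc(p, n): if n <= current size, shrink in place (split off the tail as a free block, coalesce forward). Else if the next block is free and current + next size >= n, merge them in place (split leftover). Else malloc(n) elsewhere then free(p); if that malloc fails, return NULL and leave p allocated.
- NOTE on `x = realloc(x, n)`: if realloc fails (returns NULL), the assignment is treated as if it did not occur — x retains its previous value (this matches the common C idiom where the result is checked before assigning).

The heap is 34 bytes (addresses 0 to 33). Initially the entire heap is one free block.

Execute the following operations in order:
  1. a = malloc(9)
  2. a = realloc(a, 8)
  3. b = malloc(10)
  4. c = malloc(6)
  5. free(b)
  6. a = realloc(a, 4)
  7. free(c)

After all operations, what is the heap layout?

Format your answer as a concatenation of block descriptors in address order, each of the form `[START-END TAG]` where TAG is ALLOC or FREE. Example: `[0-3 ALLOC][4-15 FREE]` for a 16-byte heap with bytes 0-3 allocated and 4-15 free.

Op 1: a = malloc(9) -> a = 0; heap: [0-8 ALLOC][9-33 FREE]
Op 2: a = realloc(a, 8) -> a = 0; heap: [0-7 ALLOC][8-33 FREE]
Op 3: b = malloc(10) -> b = 8; heap: [0-7 ALLOC][8-17 ALLOC][18-33 FREE]
Op 4: c = malloc(6) -> c = 18; heap: [0-7 ALLOC][8-17 ALLOC][18-23 ALLOC][24-33 FREE]
Op 5: free(b) -> (freed b); heap: [0-7 ALLOC][8-17 FREE][18-23 ALLOC][24-33 FREE]
Op 6: a = realloc(a, 4) -> a = 0; heap: [0-3 ALLOC][4-17 FREE][18-23 ALLOC][24-33 FREE]
Op 7: free(c) -> (freed c); heap: [0-3 ALLOC][4-33 FREE]

Answer: [0-3 ALLOC][4-33 FREE]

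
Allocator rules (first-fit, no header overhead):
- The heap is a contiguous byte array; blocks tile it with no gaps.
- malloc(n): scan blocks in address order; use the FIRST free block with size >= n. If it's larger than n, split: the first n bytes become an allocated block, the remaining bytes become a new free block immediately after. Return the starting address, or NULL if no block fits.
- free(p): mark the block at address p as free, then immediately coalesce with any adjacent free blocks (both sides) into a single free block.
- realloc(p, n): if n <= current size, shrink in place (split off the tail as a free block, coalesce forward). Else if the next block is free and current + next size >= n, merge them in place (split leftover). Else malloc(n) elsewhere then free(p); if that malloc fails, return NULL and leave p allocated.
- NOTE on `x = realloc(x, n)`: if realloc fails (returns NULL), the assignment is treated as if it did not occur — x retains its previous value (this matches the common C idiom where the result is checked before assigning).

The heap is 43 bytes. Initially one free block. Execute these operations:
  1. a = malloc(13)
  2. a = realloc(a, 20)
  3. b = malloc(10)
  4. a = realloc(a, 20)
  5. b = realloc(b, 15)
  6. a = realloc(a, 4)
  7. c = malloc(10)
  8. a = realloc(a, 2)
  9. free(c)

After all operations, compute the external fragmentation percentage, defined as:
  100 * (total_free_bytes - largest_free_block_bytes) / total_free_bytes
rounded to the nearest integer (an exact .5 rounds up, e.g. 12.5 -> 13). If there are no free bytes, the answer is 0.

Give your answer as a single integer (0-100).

Op 1: a = malloc(13) -> a = 0; heap: [0-12 ALLOC][13-42 FREE]
Op 2: a = realloc(a, 20) -> a = 0; heap: [0-19 ALLOC][20-42 FREE]
Op 3: b = malloc(10) -> b = 20; heap: [0-19 ALLOC][20-29 ALLOC][30-42 FREE]
Op 4: a = realloc(a, 20) -> a = 0; heap: [0-19 ALLOC][20-29 ALLOC][30-42 FREE]
Op 5: b = realloc(b, 15) -> b = 20; heap: [0-19 ALLOC][20-34 ALLOC][35-42 FREE]
Op 6: a = realloc(a, 4) -> a = 0; heap: [0-3 ALLOC][4-19 FREE][20-34 ALLOC][35-42 FREE]
Op 7: c = malloc(10) -> c = 4; heap: [0-3 ALLOC][4-13 ALLOC][14-19 FREE][20-34 ALLOC][35-42 FREE]
Op 8: a = realloc(a, 2) -> a = 0; heap: [0-1 ALLOC][2-3 FREE][4-13 ALLOC][14-19 FREE][20-34 ALLOC][35-42 FREE]
Op 9: free(c) -> (freed c); heap: [0-1 ALLOC][2-19 FREE][20-34 ALLOC][35-42 FREE]
Free blocks: [18 8] total_free=26 largest=18 -> 100*(26-18)/26 = 800/26 ≈ 30.769 -> rounds to 31

Answer: 31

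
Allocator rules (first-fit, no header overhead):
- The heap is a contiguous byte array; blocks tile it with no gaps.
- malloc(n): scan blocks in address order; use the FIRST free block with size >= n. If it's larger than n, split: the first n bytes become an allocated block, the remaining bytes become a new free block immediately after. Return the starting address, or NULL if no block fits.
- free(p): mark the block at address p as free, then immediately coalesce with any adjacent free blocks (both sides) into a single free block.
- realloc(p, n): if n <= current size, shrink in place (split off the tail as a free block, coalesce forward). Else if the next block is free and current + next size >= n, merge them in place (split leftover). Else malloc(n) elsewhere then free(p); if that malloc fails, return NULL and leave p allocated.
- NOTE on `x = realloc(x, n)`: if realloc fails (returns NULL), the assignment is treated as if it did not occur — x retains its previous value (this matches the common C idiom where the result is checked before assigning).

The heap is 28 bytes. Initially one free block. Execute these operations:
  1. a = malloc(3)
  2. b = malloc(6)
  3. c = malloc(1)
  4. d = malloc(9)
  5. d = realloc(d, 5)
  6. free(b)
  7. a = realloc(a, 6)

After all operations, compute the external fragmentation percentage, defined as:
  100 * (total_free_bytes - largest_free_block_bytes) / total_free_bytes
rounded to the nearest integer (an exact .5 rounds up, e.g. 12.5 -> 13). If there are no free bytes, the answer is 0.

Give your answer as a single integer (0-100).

Op 1: a = malloc(3) -> a = 0; heap: [0-2 ALLOC][3-27 FREE]
Op 2: b = malloc(6) -> b = 3; heap: [0-2 ALLOC][3-8 ALLOC][9-27 FREE]
Op 3: c = malloc(1) -> c = 9; heap: [0-2 ALLOC][3-8 ALLOC][9-9 ALLOC][10-27 FREE]
Op 4: d = malloc(9) -> d = 10; heap: [0-2 ALLOC][3-8 ALLOC][9-9 ALLOC][10-18 ALLOC][19-27 FREE]
Op 5: d = realloc(d, 5) -> d = 10; heap: [0-2 ALLOC][3-8 ALLOC][9-9 ALLOC][10-14 ALLOC][15-27 FREE]
Op 6: free(b) -> (freed b); heap: [0-2 ALLOC][3-8 FREE][9-9 ALLOC][10-14 ALLOC][15-27 FREE]
Op 7: a = realloc(a, 6) -> a = 0; heap: [0-5 ALLOC][6-8 FREE][9-9 ALLOC][10-14 ALLOC][15-27 FREE]
Free blocks: [3 13] total_free=16 largest=13 -> 100*(16-13)/16 = 300/16 = 18.75 -> rounds to 19

Answer: 19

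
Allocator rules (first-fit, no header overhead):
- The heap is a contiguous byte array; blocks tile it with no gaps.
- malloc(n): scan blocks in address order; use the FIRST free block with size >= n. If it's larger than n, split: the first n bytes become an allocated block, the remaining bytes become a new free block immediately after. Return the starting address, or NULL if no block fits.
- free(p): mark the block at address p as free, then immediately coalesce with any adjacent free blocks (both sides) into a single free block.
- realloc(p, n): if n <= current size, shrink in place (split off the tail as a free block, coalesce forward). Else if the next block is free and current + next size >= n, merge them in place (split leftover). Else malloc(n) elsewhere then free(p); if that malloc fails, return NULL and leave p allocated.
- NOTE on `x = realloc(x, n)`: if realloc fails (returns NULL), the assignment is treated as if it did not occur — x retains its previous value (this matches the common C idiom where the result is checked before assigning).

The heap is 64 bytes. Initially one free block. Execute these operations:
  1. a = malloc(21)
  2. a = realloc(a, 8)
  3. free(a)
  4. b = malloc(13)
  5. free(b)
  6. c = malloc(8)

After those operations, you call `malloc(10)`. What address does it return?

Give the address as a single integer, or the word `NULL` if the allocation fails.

Answer: 8

Derivation:
Op 1: a = malloc(21) -> a = 0; heap: [0-20 ALLOC][21-63 FREE]
Op 2: a = realloc(a, 8) -> a = 0; heap: [0-7 ALLOC][8-63 FREE]
Op 3: free(a) -> (freed a); heap: [0-63 FREE]
Op 4: b = malloc(13) -> b = 0; heap: [0-12 ALLOC][13-63 FREE]
Op 5: free(b) -> (freed b); heap: [0-63 FREE]
Op 6: c = malloc(8) -> c = 0; heap: [0-7 ALLOC][8-63 FREE]
malloc(10): first-fit scan over [0-7 ALLOC][8-63 FREE] -> 8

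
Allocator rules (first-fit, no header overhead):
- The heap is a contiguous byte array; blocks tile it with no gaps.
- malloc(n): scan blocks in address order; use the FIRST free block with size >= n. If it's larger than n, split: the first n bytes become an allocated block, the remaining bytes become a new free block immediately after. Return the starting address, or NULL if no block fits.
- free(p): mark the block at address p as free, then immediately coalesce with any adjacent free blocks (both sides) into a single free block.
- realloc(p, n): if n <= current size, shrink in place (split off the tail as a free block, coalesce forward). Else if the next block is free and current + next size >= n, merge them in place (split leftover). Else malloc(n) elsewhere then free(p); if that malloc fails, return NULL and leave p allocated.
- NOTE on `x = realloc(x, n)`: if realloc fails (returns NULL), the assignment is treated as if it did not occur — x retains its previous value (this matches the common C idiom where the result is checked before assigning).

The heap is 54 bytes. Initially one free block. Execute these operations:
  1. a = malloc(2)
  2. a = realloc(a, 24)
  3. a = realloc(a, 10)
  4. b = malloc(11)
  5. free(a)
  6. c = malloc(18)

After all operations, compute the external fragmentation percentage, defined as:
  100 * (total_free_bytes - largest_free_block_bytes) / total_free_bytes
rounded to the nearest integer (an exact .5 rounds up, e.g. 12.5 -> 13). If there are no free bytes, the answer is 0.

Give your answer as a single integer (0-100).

Answer: 40

Derivation:
Op 1: a = malloc(2) -> a = 0; heap: [0-1 ALLOC][2-53 FREE]
Op 2: a = realloc(a, 24) -> a = 0; heap: [0-23 ALLOC][24-53 FREE]
Op 3: a = realloc(a, 10) -> a = 0; heap: [0-9 ALLOC][10-53 FREE]
Op 4: b = malloc(11) -> b = 10; heap: [0-9 ALLOC][10-20 ALLOC][21-53 FREE]
Op 5: free(a) -> (freed a); heap: [0-9 FREE][10-20 ALLOC][21-53 FREE]
Op 6: c = malloc(18) -> c = 21; heap: [0-9 FREE][10-20 ALLOC][21-38 ALLOC][39-53 FREE]
Free blocks: [10 15] total_free=25 largest=15 -> 100*(25-15)/25 = 1000/25 = 40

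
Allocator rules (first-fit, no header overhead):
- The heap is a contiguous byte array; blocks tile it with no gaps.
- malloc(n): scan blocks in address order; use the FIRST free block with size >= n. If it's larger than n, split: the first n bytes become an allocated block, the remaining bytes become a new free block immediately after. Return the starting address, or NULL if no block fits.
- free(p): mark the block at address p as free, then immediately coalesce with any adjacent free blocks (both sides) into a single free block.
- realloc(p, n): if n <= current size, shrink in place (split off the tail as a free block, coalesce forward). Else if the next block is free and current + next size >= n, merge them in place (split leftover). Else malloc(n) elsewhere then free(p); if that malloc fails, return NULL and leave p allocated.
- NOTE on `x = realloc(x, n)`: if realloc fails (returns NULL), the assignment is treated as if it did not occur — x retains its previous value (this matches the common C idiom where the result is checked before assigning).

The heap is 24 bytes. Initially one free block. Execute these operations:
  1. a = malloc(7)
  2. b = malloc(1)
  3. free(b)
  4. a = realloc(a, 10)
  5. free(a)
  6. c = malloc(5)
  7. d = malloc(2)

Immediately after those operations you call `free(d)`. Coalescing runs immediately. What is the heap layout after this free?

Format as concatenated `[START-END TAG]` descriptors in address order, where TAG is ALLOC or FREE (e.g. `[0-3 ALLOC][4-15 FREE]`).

Op 1: a = malloc(7) -> a = 0; heap: [0-6 ALLOC][7-23 FREE]
Op 2: b = malloc(1) -> b = 7; heap: [0-6 ALLOC][7-7 ALLOC][8-23 FREE]
Op 3: free(b) -> (freed b); heap: [0-6 ALLOC][7-23 FREE]
Op 4: a = realloc(a, 10) -> a = 0; heap: [0-9 ALLOC][10-23 FREE]
Op 5: free(a) -> (freed a); heap: [0-23 FREE]
Op 6: c = malloc(5) -> c = 0; heap: [0-4 ALLOC][5-23 FREE]
Op 7: d = malloc(2) -> d = 5; heap: [0-4 ALLOC][5-6 ALLOC][7-23 FREE]
free(d): d = 5 -> block [5-6 ALLOC]; mark free, coalesce with adjacent free neighbors -> [0-4 ALLOC][5-23 FREE]

Answer: [0-4 ALLOC][5-23 FREE]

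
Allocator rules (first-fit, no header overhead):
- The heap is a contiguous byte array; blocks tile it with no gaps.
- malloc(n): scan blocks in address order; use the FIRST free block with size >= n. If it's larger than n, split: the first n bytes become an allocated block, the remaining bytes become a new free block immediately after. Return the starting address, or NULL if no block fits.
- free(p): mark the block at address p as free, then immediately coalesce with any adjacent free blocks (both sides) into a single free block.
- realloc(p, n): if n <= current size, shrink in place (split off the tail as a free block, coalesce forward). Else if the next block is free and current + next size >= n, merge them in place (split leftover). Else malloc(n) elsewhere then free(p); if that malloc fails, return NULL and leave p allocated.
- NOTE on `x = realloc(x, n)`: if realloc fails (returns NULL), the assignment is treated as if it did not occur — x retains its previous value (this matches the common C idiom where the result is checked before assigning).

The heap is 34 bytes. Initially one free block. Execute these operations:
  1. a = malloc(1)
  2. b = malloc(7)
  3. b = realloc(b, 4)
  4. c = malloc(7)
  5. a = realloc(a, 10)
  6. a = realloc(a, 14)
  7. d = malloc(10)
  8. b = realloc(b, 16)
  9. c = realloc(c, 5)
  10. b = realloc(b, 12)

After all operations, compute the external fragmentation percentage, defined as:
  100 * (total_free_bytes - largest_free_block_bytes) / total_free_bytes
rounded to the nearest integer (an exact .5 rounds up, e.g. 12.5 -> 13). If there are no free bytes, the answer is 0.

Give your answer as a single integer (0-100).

Answer: 27

Derivation:
Op 1: a = malloc(1) -> a = 0; heap: [0-0 ALLOC][1-33 FREE]
Op 2: b = malloc(7) -> b = 1; heap: [0-0 ALLOC][1-7 ALLOC][8-33 FREE]
Op 3: b = realloc(b, 4) -> b = 1; heap: [0-0 ALLOC][1-4 ALLOC][5-33 FREE]
Op 4: c = malloc(7) -> c = 5; heap: [0-0 ALLOC][1-4 ALLOC][5-11 ALLOC][12-33 FREE]
Op 5: a = realloc(a, 10) -> a = 12; heap: [0-0 FREE][1-4 ALLOC][5-11 ALLOC][12-21 ALLOC][22-33 FREE]
Op 6: a = realloc(a, 14) -> a = 12; heap: [0-0 FREE][1-4 ALLOC][5-11 ALLOC][12-25 ALLOC][26-33 FREE]
Op 7: d = malloc(10) -> d = NULL; heap: [0-0 FREE][1-4 ALLOC][5-11 ALLOC][12-25 ALLOC][26-33 FREE]
Op 8: b = realloc(b, 16) -> NULL (b unchanged); heap: [0-0 FREE][1-4 ALLOC][5-11 ALLOC][12-25 ALLOC][26-33 FREE]
Op 9: c = realloc(c, 5) -> c = 5; heap: [0-0 FREE][1-4 ALLOC][5-9 ALLOC][10-11 FREE][12-25 ALLOC][26-33 FREE]
Op 10: b = realloc(b, 12) -> NULL (b unchanged); heap: [0-0 FREE][1-4 ALLOC][5-9 ALLOC][10-11 FREE][12-25 ALLOC][26-33 FREE]
Free blocks: [1 2 8] total_free=11 largest=8 -> 100*(11-8)/11 = 300/11 ≈ 27.273 -> rounds to 27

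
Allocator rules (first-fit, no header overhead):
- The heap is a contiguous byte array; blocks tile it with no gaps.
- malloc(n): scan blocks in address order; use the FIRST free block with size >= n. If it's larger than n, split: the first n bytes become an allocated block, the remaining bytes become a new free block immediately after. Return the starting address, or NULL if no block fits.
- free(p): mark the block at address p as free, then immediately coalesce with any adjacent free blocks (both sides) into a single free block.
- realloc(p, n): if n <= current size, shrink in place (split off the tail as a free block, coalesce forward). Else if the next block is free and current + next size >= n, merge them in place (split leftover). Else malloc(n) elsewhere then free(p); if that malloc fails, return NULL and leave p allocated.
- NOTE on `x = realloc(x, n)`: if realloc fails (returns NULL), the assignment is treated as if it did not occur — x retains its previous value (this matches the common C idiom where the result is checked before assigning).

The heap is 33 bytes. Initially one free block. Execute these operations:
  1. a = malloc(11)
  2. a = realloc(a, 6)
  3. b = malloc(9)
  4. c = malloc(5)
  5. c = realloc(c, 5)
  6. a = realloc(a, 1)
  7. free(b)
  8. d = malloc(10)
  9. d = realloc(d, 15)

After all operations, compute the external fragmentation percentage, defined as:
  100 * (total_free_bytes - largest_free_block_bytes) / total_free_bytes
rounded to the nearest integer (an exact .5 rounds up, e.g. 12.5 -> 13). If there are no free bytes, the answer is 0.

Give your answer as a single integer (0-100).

Op 1: a = malloc(11) -> a = 0; heap: [0-10 ALLOC][11-32 FREE]
Op 2: a = realloc(a, 6) -> a = 0; heap: [0-5 ALLOC][6-32 FREE]
Op 3: b = malloc(9) -> b = 6; heap: [0-5 ALLOC][6-14 ALLOC][15-32 FREE]
Op 4: c = malloc(5) -> c = 15; heap: [0-5 ALLOC][6-14 ALLOC][15-19 ALLOC][20-32 FREE]
Op 5: c = realloc(c, 5) -> c = 15; heap: [0-5 ALLOC][6-14 ALLOC][15-19 ALLOC][20-32 FREE]
Op 6: a = realloc(a, 1) -> a = 0; heap: [0-0 ALLOC][1-5 FREE][6-14 ALLOC][15-19 ALLOC][20-32 FREE]
Op 7: free(b) -> (freed b); heap: [0-0 ALLOC][1-14 FREE][15-19 ALLOC][20-32 FREE]
Op 8: d = malloc(10) -> d = 1; heap: [0-0 ALLOC][1-10 ALLOC][11-14 FREE][15-19 ALLOC][20-32 FREE]
Op 9: d = realloc(d, 15) -> NULL (d unchanged); heap: [0-0 ALLOC][1-10 ALLOC][11-14 FREE][15-19 ALLOC][20-32 FREE]
Free blocks: [4 13] total_free=17 largest=13 -> 100*(17-13)/17 = 400/17 ≈ 23.529 -> rounds to 24

Answer: 24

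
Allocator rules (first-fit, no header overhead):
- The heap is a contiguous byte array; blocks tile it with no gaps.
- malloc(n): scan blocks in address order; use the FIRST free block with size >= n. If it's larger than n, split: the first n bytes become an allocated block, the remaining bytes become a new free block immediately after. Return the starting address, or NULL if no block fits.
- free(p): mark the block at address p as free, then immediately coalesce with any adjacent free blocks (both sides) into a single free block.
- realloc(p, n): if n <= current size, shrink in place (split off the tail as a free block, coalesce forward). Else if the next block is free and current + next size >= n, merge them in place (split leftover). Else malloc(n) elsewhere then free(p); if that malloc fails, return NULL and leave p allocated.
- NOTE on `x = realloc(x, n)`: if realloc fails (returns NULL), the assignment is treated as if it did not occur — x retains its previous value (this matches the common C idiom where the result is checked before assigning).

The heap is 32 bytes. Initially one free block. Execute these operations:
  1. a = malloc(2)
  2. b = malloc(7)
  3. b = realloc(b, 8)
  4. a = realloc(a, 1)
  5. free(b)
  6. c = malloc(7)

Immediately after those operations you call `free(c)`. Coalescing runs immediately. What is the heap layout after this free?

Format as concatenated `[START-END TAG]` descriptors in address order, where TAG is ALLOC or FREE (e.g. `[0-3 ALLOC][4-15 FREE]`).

Op 1: a = malloc(2) -> a = 0; heap: [0-1 ALLOC][2-31 FREE]
Op 2: b = malloc(7) -> b = 2; heap: [0-1 ALLOC][2-8 ALLOC][9-31 FREE]
Op 3: b = realloc(b, 8) -> b = 2; heap: [0-1 ALLOC][2-9 ALLOC][10-31 FREE]
Op 4: a = realloc(a, 1) -> a = 0; heap: [0-0 ALLOC][1-1 FREE][2-9 ALLOC][10-31 FREE]
Op 5: free(b) -> (freed b); heap: [0-0 ALLOC][1-31 FREE]
Op 6: c = malloc(7) -> c = 1; heap: [0-0 ALLOC][1-7 ALLOC][8-31 FREE]
free(c): c = 1 -> block [1-7 ALLOC]; mark free, coalesce with adjacent free neighbors -> [0-0 ALLOC][1-31 FREE]

Answer: [0-0 ALLOC][1-31 FREE]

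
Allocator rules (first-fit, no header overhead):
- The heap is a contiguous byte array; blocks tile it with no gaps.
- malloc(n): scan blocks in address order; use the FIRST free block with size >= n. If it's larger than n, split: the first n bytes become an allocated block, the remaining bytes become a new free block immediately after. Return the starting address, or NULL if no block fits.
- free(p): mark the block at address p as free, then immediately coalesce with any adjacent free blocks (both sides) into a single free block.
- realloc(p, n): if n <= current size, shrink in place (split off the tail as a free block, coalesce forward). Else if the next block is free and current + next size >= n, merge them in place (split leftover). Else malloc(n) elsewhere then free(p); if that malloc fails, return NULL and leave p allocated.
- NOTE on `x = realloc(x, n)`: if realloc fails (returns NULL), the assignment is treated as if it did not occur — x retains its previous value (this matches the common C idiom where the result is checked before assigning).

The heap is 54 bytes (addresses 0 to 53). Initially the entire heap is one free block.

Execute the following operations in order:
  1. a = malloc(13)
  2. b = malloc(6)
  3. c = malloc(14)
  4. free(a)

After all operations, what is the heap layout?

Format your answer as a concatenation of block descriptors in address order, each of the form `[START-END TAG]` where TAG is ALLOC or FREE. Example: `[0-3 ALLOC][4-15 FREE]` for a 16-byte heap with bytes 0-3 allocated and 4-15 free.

Op 1: a = malloc(13) -> a = 0; heap: [0-12 ALLOC][13-53 FREE]
Op 2: b = malloc(6) -> b = 13; heap: [0-12 ALLOC][13-18 ALLOC][19-53 FREE]
Op 3: c = malloc(14) -> c = 19; heap: [0-12 ALLOC][13-18 ALLOC][19-32 ALLOC][33-53 FREE]
Op 4: free(a) -> (freed a); heap: [0-12 FREE][13-18 ALLOC][19-32 ALLOC][33-53 FREE]

Answer: [0-12 FREE][13-18 ALLOC][19-32 ALLOC][33-53 FREE]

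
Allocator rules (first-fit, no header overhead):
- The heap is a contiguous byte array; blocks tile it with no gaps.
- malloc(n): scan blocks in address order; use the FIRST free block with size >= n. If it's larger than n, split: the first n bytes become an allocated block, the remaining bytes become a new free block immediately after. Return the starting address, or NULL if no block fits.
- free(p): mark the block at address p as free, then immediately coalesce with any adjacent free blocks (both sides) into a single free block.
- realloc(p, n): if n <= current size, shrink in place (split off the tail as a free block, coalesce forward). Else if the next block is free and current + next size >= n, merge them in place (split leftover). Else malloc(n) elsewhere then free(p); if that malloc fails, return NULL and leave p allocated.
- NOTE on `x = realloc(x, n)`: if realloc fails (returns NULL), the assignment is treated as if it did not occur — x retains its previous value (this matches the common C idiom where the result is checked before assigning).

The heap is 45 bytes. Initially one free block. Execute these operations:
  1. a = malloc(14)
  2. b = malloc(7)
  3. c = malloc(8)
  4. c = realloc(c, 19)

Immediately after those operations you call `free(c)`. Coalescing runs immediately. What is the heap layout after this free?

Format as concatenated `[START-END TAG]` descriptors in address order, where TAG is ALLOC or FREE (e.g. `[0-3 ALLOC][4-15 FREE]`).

Answer: [0-13 ALLOC][14-20 ALLOC][21-44 FREE]

Derivation:
Op 1: a = malloc(14) -> a = 0; heap: [0-13 ALLOC][14-44 FREE]
Op 2: b = malloc(7) -> b = 14; heap: [0-13 ALLOC][14-20 ALLOC][21-44 FREE]
Op 3: c = malloc(8) -> c = 21; heap: [0-13 ALLOC][14-20 ALLOC][21-28 ALLOC][29-44 FREE]
Op 4: c = realloc(c, 19) -> c = 21; heap: [0-13 ALLOC][14-20 ALLOC][21-39 ALLOC][40-44 FREE]
free(c): c = 21 -> block [21-39 ALLOC]; mark free, coalesce with adjacent free neighbors -> [0-13 ALLOC][14-20 ALLOC][21-44 FREE]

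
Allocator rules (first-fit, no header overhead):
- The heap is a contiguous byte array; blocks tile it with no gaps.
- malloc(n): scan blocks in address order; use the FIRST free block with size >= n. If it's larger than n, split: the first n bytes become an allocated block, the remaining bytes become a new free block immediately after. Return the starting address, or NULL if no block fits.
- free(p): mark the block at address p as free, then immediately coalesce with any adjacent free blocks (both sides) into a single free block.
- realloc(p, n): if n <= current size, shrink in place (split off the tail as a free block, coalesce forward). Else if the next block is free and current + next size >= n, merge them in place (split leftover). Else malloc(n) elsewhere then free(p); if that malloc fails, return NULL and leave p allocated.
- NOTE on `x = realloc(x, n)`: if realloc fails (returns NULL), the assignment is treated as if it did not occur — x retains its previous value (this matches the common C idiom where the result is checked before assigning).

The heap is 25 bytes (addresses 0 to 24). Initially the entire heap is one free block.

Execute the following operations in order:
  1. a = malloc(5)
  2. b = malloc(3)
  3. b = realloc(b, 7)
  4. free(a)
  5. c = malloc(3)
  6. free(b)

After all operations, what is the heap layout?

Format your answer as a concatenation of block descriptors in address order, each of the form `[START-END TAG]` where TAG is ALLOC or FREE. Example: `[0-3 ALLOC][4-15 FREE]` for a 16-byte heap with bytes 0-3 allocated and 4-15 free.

Op 1: a = malloc(5) -> a = 0; heap: [0-4 ALLOC][5-24 FREE]
Op 2: b = malloc(3) -> b = 5; heap: [0-4 ALLOC][5-7 ALLOC][8-24 FREE]
Op 3: b = realloc(b, 7) -> b = 5; heap: [0-4 ALLOC][5-11 ALLOC][12-24 FREE]
Op 4: free(a) -> (freed a); heap: [0-4 FREE][5-11 ALLOC][12-24 FREE]
Op 5: c = malloc(3) -> c = 0; heap: [0-2 ALLOC][3-4 FREE][5-11 ALLOC][12-24 FREE]
Op 6: free(b) -> (freed b); heap: [0-2 ALLOC][3-24 FREE]

Answer: [0-2 ALLOC][3-24 FREE]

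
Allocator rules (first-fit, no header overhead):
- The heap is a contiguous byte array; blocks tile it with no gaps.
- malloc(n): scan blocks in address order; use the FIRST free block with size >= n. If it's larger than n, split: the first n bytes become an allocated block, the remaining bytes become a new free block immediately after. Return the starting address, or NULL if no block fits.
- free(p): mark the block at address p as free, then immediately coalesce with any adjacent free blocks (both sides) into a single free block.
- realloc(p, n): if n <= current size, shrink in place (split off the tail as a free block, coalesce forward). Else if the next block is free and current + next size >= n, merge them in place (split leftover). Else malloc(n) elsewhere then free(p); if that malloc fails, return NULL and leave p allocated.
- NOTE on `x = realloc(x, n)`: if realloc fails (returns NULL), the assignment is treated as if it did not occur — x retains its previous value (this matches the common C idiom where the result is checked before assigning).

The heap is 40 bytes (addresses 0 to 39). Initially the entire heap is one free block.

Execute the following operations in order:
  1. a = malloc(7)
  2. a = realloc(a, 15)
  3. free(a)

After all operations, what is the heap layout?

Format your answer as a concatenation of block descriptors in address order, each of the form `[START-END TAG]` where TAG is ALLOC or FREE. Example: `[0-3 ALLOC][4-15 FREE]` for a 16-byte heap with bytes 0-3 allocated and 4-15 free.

Answer: [0-39 FREE]

Derivation:
Op 1: a = malloc(7) -> a = 0; heap: [0-6 ALLOC][7-39 FREE]
Op 2: a = realloc(a, 15) -> a = 0; heap: [0-14 ALLOC][15-39 FREE]
Op 3: free(a) -> (freed a); heap: [0-39 FREE]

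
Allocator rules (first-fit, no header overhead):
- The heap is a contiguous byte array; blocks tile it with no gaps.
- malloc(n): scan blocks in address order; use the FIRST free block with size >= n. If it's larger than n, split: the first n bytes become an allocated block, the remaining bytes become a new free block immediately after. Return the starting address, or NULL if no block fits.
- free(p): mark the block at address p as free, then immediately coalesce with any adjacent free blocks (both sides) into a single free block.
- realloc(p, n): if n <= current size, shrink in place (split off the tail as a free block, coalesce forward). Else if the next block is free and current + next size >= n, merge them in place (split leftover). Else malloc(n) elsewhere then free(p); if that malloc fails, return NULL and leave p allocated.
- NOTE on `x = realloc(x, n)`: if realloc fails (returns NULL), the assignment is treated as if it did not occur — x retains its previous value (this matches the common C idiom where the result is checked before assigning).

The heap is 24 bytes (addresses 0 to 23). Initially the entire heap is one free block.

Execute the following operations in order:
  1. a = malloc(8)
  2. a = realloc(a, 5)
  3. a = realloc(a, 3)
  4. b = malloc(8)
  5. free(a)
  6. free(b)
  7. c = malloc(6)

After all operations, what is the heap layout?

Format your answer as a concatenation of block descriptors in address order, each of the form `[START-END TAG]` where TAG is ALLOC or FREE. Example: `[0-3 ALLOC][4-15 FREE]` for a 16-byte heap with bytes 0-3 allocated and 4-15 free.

Answer: [0-5 ALLOC][6-23 FREE]

Derivation:
Op 1: a = malloc(8) -> a = 0; heap: [0-7 ALLOC][8-23 FREE]
Op 2: a = realloc(a, 5) -> a = 0; heap: [0-4 ALLOC][5-23 FREE]
Op 3: a = realloc(a, 3) -> a = 0; heap: [0-2 ALLOC][3-23 FREE]
Op 4: b = malloc(8) -> b = 3; heap: [0-2 ALLOC][3-10 ALLOC][11-23 FREE]
Op 5: free(a) -> (freed a); heap: [0-2 FREE][3-10 ALLOC][11-23 FREE]
Op 6: free(b) -> (freed b); heap: [0-23 FREE]
Op 7: c = malloc(6) -> c = 0; heap: [0-5 ALLOC][6-23 FREE]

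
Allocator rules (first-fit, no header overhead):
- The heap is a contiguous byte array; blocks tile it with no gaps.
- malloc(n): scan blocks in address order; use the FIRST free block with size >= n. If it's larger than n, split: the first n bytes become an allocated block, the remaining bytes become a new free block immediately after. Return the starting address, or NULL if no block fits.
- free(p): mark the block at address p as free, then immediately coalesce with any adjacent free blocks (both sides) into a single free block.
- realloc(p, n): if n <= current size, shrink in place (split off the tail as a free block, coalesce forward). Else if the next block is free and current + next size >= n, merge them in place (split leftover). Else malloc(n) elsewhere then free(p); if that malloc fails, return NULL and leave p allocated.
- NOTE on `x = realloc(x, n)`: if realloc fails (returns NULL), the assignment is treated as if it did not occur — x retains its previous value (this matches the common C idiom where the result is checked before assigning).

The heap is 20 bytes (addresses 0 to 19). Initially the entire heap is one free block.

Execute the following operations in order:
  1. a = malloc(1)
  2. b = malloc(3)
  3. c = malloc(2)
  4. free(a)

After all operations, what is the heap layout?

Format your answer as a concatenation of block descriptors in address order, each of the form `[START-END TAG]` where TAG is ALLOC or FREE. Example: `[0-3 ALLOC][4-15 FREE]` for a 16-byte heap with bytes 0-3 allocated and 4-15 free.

Answer: [0-0 FREE][1-3 ALLOC][4-5 ALLOC][6-19 FREE]

Derivation:
Op 1: a = malloc(1) -> a = 0; heap: [0-0 ALLOC][1-19 FREE]
Op 2: b = malloc(3) -> b = 1; heap: [0-0 ALLOC][1-3 ALLOC][4-19 FREE]
Op 3: c = malloc(2) -> c = 4; heap: [0-0 ALLOC][1-3 ALLOC][4-5 ALLOC][6-19 FREE]
Op 4: free(a) -> (freed a); heap: [0-0 FREE][1-3 ALLOC][4-5 ALLOC][6-19 FREE]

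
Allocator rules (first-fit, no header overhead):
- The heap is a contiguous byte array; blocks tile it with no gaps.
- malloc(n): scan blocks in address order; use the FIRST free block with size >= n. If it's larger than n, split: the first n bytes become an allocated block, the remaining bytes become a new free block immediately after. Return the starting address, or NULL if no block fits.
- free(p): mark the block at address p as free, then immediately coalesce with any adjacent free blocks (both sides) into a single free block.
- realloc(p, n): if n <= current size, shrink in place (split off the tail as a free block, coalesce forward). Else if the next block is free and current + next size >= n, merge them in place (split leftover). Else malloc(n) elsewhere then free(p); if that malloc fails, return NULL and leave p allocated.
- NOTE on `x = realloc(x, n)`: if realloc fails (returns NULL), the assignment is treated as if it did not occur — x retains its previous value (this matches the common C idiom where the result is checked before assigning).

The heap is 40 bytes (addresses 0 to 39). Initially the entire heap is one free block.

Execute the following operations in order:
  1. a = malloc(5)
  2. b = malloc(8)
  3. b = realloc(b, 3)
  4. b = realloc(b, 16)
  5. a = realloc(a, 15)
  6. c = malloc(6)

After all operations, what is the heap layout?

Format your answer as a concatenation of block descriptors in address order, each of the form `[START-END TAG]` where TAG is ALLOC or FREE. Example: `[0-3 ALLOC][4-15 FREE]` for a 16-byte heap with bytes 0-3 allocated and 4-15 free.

Answer: [0-4 FREE][5-20 ALLOC][21-35 ALLOC][36-39 FREE]

Derivation:
Op 1: a = malloc(5) -> a = 0; heap: [0-4 ALLOC][5-39 FREE]
Op 2: b = malloc(8) -> b = 5; heap: [0-4 ALLOC][5-12 ALLOC][13-39 FREE]
Op 3: b = realloc(b, 3) -> b = 5; heap: [0-4 ALLOC][5-7 ALLOC][8-39 FREE]
Op 4: b = realloc(b, 16) -> b = 5; heap: [0-4 ALLOC][5-20 ALLOC][21-39 FREE]
Op 5: a = realloc(a, 15) -> a = 21; heap: [0-4 FREE][5-20 ALLOC][21-35 ALLOC][36-39 FREE]
Op 6: c = malloc(6) -> c = NULL; heap: [0-4 FREE][5-20 ALLOC][21-35 ALLOC][36-39 FREE]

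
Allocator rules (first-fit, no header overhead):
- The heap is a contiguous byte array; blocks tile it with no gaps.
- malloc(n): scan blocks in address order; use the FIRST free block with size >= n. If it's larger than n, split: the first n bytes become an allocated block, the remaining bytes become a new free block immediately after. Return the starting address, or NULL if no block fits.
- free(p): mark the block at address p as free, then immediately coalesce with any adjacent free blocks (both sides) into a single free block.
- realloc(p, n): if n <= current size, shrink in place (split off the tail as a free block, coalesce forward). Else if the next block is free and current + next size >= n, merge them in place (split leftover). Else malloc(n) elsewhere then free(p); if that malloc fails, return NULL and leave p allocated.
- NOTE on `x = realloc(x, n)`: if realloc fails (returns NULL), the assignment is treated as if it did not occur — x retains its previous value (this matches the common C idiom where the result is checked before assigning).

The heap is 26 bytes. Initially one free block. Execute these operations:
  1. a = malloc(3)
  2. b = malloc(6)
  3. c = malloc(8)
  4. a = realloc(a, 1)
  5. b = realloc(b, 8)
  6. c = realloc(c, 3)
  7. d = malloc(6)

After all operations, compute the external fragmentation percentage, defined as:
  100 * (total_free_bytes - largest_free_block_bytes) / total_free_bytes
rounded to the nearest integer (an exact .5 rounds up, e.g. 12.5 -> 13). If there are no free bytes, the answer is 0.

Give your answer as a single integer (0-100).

Op 1: a = malloc(3) -> a = 0; heap: [0-2 ALLOC][3-25 FREE]
Op 2: b = malloc(6) -> b = 3; heap: [0-2 ALLOC][3-8 ALLOC][9-25 FREE]
Op 3: c = malloc(8) -> c = 9; heap: [0-2 ALLOC][3-8 ALLOC][9-16 ALLOC][17-25 FREE]
Op 4: a = realloc(a, 1) -> a = 0; heap: [0-0 ALLOC][1-2 FREE][3-8 ALLOC][9-16 ALLOC][17-25 FREE]
Op 5: b = realloc(b, 8) -> b = 17; heap: [0-0 ALLOC][1-8 FREE][9-16 ALLOC][17-24 ALLOC][25-25 FREE]
Op 6: c = realloc(c, 3) -> c = 9; heap: [0-0 ALLOC][1-8 FREE][9-11 ALLOC][12-16 FREE][17-24 ALLOC][25-25 FREE]
Op 7: d = malloc(6) -> d = 1; heap: [0-0 ALLOC][1-6 ALLOC][7-8 FREE][9-11 ALLOC][12-16 FREE][17-24 ALLOC][25-25 FREE]
Free blocks: [2 5 1] total_free=8 largest=5 -> 100*(8-5)/8 = 300/8 = 37.5 -> rounds to 38

Answer: 38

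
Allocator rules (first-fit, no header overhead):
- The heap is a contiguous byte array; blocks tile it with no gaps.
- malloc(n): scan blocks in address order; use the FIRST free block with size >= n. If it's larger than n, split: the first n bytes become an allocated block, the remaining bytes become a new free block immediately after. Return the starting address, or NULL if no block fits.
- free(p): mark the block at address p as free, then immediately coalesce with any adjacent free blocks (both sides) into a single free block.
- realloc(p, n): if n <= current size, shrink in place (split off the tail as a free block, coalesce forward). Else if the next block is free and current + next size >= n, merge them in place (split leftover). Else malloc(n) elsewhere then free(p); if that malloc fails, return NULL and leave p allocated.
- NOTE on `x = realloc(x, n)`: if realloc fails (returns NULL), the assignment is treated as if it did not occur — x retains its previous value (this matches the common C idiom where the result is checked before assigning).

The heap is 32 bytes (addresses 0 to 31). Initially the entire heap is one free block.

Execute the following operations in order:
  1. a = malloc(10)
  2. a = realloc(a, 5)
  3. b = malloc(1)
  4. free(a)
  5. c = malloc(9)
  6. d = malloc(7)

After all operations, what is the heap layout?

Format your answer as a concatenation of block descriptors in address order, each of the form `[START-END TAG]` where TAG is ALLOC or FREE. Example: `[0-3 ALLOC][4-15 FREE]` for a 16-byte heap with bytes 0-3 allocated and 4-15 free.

Op 1: a = malloc(10) -> a = 0; heap: [0-9 ALLOC][10-31 FREE]
Op 2: a = realloc(a, 5) -> a = 0; heap: [0-4 ALLOC][5-31 FREE]
Op 3: b = malloc(1) -> b = 5; heap: [0-4 ALLOC][5-5 ALLOC][6-31 FREE]
Op 4: free(a) -> (freed a); heap: [0-4 FREE][5-5 ALLOC][6-31 FREE]
Op 5: c = malloc(9) -> c = 6; heap: [0-4 FREE][5-5 ALLOC][6-14 ALLOC][15-31 FREE]
Op 6: d = malloc(7) -> d = 15; heap: [0-4 FREE][5-5 ALLOC][6-14 ALLOC][15-21 ALLOC][22-31 FREE]

Answer: [0-4 FREE][5-5 ALLOC][6-14 ALLOC][15-21 ALLOC][22-31 FREE]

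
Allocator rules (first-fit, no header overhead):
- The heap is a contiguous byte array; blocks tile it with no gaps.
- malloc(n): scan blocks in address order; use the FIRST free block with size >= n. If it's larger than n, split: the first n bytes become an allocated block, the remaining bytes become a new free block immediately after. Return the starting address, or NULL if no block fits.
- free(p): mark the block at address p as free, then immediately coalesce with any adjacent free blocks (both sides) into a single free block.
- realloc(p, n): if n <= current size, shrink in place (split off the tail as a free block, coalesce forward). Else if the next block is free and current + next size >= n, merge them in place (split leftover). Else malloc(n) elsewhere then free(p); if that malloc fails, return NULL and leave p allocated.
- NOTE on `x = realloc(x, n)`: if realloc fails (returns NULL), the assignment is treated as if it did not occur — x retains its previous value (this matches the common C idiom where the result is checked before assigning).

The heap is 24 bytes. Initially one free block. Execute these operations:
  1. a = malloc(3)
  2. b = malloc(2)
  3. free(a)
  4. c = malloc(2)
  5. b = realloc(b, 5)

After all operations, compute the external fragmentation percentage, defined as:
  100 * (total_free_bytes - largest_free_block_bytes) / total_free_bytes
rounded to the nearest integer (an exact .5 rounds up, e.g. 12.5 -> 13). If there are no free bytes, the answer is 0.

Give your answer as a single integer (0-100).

Answer: 6

Derivation:
Op 1: a = malloc(3) -> a = 0; heap: [0-2 ALLOC][3-23 FREE]
Op 2: b = malloc(2) -> b = 3; heap: [0-2 ALLOC][3-4 ALLOC][5-23 FREE]
Op 3: free(a) -> (freed a); heap: [0-2 FREE][3-4 ALLOC][5-23 FREE]
Op 4: c = malloc(2) -> c = 0; heap: [0-1 ALLOC][2-2 FREE][3-4 ALLOC][5-23 FREE]
Op 5: b = realloc(b, 5) -> b = 3; heap: [0-1 ALLOC][2-2 FREE][3-7 ALLOC][8-23 FREE]
Free blocks: [1 16] total_free=17 largest=16 -> 100*(17-16)/17 = 100/17 ≈ 5.882 -> rounds to 6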